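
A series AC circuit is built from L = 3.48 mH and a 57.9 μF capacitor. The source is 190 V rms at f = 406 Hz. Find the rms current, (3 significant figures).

ω = 2πf = 2551 rad/s
X_L = ωL = 8.88 Ω
X_C = 1/(ωC) = 6.77 Ω
Net reactance X = X_L − X_C = 2.11 Ω
Z = j2.11 Ω
|Z| = √(0² + 2.11²) = 2.11 Ω
I = V/|Z| = 190/2.11 = 90.2 A

90.2 A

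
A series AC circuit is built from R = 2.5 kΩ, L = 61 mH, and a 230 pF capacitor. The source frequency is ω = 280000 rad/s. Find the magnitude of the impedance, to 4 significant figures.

2943 Ω

X_L = ωL = 17080 Ω
X_C = 1/(ωC) = 15530 Ω
Net reactance X = X_L − X_C = 1552 Ω
Z = 2500 + j1552 Ω
|Z| = √(2500² + 1552²) = 2943 Ω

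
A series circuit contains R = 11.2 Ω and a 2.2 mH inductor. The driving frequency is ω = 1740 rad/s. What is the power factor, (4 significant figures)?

0.9463

X_L = ωL = 3.828 Ω
Z = 11.20 + j3.828 Ω
|Z| = √(11.20² + 3.828²) = 11.84 Ω
∠Z = arctan(3.828/11.20) = 18.87°
cos φ = cos(18.87°) = 0.9463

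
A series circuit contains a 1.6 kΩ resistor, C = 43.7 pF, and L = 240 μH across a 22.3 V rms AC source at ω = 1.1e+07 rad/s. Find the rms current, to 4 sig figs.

X_L = ωL = 2640 Ω
X_C = 1/(ωC) = 2080 Ω
Net reactance X = X_L − X_C = 559.7 Ω
Z = 1600 + j559.7 Ω
|Z| = √(1600² + 559.7²) = 1695 Ω
I = V/|Z| = 22.3/1695 = 13.16 mA

13.16 mA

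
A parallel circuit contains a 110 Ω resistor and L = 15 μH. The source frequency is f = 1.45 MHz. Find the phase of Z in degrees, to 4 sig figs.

38.83°

ω = 2πf = 9.111e+06 rad/s
X_L = ωL = 136.7 Ω
Parallel: admittances add. Y = 1/R + 1/(jωL)
Y = (0.009091 − j0.007317) S
|Y| = 0.01167 S → |Z| = 1/|Y| = 85.69 Ω, ∠Z = −∠Y = 38.83°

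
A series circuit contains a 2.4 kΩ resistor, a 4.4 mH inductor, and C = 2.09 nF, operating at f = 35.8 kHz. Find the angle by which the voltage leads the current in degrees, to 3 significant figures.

ω = 2πf = 224900 rad/s
X_L = ωL = 990 Ω
X_C = 1/(ωC) = 2130 Ω
Net reactance X = X_L − X_C = -1140 Ω
Z = 2400 − j1140 Ω
|Z| = √(2400² + 1140²) = 2660 Ω
∠Z = arctan(-1140/2400) = -25.4°

-25.4°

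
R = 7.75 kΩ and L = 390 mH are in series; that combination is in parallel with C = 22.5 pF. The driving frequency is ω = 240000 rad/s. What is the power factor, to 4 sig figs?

0.1663

X_L = ωL = 93600 Ω
X_C = 1/(ωC) = 185200 Ω
Branch 1 (R+jX_L): Z₁ = 7750 + j93600 Ω, |Z₁| = 93920 Ω
Branch 2 (−jX_C): Z₂ = −j185200 Ω
Parallel: Z = Z₁Z₂/(Z₁+Z₂), |Z| = 189200 Ω, ∠Z = 80.43°
cos φ = cos(80.43°) = 0.1663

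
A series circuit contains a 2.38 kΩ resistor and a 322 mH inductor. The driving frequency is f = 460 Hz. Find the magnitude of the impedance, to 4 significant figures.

2555 Ω

ω = 2πf = 2890 rad/s
X_L = ωL = 930.7 Ω
Z = 2380 + j930.7 Ω
|Z| = √(2380² + 930.7²) = 2555 Ω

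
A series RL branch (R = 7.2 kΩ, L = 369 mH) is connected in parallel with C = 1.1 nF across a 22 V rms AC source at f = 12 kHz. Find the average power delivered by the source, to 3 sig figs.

4.22 mW

ω = 2πf = 75400 rad/s
X_L = ωL = 27800 Ω
X_C = 1/(ωC) = 12100 Ω
Branch 1 (R+jX_L): Z₁ = 7200 + j27800 Ω, |Z₁| = 28700 Ω
Branch 2 (−jX_C): Z₂ = −j12100 Ω
Parallel: Z = Z₁Z₂/(Z₁+Z₂), |Z| = 20000 Ω, ∠Z = -80.0°
I = V/|Z| = 1.10 mA
P = VI cos φ = 22 × 0.00110 × cos(-80.0°) = 4.22 mW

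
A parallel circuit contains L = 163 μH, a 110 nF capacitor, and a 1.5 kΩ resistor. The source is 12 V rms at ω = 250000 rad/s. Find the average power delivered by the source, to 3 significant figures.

96.0 mW

X_L = ωL = 40.8 Ω
X_C = 1/(ωC) = 36.4 Ω
Parallel: admittances add. Y = 1/R + 1/(jωL) + jωC
Y = (0.000667 + j0.00296) S
|Y| = 0.00303 S → |Z| = 1/|Y| = 330 Ω, ∠Z = −∠Y = -77.3°
I = V/|Z| = 36.4 mA
P = VI cos φ = 12 × 0.0364 × cos(-77.3°) = 96.0 mW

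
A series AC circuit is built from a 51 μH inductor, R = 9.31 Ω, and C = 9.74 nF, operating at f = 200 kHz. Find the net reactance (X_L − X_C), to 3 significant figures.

-17.6 Ω

ω = 2πf = 1.257e+06 rad/s
X_L = ωL = 64.1 Ω
X_C = 1/(ωC) = 81.7 Ω
X = 64.1 − 81.7 = -17.6 Ω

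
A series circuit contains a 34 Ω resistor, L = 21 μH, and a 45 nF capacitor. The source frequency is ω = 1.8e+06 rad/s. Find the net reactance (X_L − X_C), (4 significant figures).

X_L = ωL = 37.80 Ω
X_C = 1/(ωC) = 12.35 Ω
X = 37.80 − 12.35 = 25.45 Ω

25.45 Ω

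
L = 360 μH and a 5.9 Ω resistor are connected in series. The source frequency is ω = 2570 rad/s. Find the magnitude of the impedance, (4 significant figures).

5.972 Ω

X_L = ωL = 0.9252 Ω
Z = 5.900 + j0.9252 Ω
|Z| = √(5.900² + 0.9252²) = 5.972 Ω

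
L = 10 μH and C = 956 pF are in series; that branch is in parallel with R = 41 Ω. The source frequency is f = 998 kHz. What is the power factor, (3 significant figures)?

ω = 2πf = 6.271e+06 rad/s
X_L = ωL = 62.7 Ω
X_C = 1/(ωC) = 167 Ω
Branch 1: Z₁ = R = 41.0 Ω
Branch 2 (series LC): Z₂ = j(X_L − X_C) = −j104 Ω
Parallel: Z = Z₁Z₂/(Z₁+Z₂), |Z| = 38.1 Ω, ∠Z = -21.5°
cos φ = cos(-21.5°) = 0.930

0.930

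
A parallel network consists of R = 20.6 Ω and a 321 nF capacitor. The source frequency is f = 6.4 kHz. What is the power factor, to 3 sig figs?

0.966

ω = 2πf = 40210 rad/s
X_C = 1/(ωC) = 77.5 Ω
Parallel: admittances add. Y = 1/R + jωC
Y = (0.0485 + j0.0129) S
|Y| = 0.0502 S → |Z| = 1/|Y| = 19.9 Ω, ∠Z = −∠Y = -14.9°
cos φ = cos(-14.9°) = 0.966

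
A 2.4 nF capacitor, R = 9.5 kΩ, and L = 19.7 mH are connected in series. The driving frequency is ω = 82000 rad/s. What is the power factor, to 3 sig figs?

X_L = ωL = 1620 Ω
X_C = 1/(ωC) = 5080 Ω
Net reactance X = X_L − X_C = -3470 Ω
Z = 9500 − j3470 Ω
|Z| = √(9500² + 3470²) = 10100 Ω
∠Z = arctan(-3470/9500) = -20.0°
cos φ = cos(-20.0°) = 0.939

0.939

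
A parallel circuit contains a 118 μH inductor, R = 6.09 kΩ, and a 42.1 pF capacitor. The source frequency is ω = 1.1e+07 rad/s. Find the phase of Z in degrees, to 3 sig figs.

61.9°

X_L = ωL = 1300 Ω
X_C = 1/(ωC) = 2160 Ω
Parallel: admittances add. Y = 1/R + 1/(jωL) + jωC
Y = (0.000164 − j0.000307) S
|Y| = 0.000348 S → |Z| = 1/|Y| = 2870 Ω, ∠Z = −∠Y = 61.9°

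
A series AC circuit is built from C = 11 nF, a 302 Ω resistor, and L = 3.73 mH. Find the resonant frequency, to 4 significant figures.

24.85 kHz

ω₀ = 1/√(LC) = 1/√(0.00373 × 1.1e-08) = 156100 rad/s
f₀ = ω₀/(2π) = 24.85 kHz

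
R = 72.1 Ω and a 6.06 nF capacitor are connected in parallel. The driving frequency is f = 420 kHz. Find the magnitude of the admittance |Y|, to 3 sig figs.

21.2 mS

ω = 2πf = 2.639e+06 rad/s
X_C = 1/(ωC) = 62.5 Ω
Parallel: admittances add. Y = 1/R + jωC
Y = (0.0139 + j0.0160) S
|Y| = 0.0212 S → |Z| = 1/|Y| = 47.2 Ω, ∠Z = −∠Y = -49.1°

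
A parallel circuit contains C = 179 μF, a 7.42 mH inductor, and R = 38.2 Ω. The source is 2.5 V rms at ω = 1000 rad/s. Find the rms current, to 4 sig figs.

X_L = ωL = 7.420 Ω
X_C = 1/(ωC) = 5.587 Ω
Parallel: admittances add. Y = 1/R + 1/(jωL) + jωC
Y = (0.02618 + j0.04423) S
|Y| = 0.05140 S → |Z| = 1/|Y| = 19.46 Ω, ∠Z = −∠Y = -59.38°
I = V/|Z| = 2.5/19.46 = 128.5 mA

128.5 mA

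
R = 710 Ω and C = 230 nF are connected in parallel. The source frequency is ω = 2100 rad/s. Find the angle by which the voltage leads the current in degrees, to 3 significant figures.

X_C = 1/(ωC) = 2070 Ω
Parallel: admittances add. Y = 1/R + jωC
Y = (0.00141 + j0.000483) S
|Y| = 0.00149 S → |Z| = 1/|Y| = 672 Ω, ∠Z = −∠Y = -18.9°

-18.9°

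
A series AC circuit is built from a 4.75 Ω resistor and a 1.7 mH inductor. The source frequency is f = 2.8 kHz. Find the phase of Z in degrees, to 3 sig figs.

ω = 2πf = 17590 rad/s
X_L = ωL = 29.9 Ω
Z = 4.75 + j29.9 Ω
|Z| = √(4.75² + 29.9²) = 30.3 Ω
∠Z = arctan(29.9/4.75) = 81.0°

81.0°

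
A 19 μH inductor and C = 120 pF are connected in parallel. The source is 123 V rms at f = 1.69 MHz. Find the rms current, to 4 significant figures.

452.9 mA

ω = 2πf = 1.062e+07 rad/s
X_L = ωL = 201.8 Ω
X_C = 1/(ωC) = 784.8 Ω
Parallel: admittances add. Y = 1/(jωL) + jωC
Y = (0 − j0.003682) S
|Y| = 0.003682 S → |Z| = 1/|Y| = 271.6 Ω, ∠Z = −∠Y = 90.00°
I = V/|Z| = 123/271.6 = 452.9 mA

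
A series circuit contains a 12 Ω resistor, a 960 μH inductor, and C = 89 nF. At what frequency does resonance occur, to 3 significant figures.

17.2 kHz

ω₀ = 1/√(LC) = 1/√(0.00096 × 8.9e-08) = 108200 rad/s
f₀ = ω₀/(2π) = 17.2 kHz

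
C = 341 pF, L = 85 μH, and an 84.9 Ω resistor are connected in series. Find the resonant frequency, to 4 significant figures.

ω₀ = 1/√(LC) = 1/√(8.5e-05 × 3.41e-10) = 5.874e+06 rad/s
f₀ = ω₀/(2π) = 934.8 kHz

934.8 kHz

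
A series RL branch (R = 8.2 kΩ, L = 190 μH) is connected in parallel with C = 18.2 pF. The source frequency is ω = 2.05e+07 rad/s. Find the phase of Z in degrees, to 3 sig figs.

-73.0°

X_L = ωL = 3900 Ω
X_C = 1/(ωC) = 2680 Ω
Branch 1 (R+jX_L): Z₁ = 8200 + j3900 Ω, |Z₁| = 9080 Ω
Branch 2 (−jX_C): Z₂ = −j2680 Ω
Parallel: Z = Z₁Z₂/(Z₁+Z₂), |Z| = 2940 Ω, ∠Z = -73.0°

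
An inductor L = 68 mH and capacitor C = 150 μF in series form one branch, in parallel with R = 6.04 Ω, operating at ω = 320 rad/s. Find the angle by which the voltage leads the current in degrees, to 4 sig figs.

81.28°

X_L = ωL = 21.76 Ω
X_C = 1/(ωC) = 20.83 Ω
Branch 1: Z₁ = R = 6.040 Ω
Branch 2 (series LC): Z₂ = j(X_L − X_C) = j0.9267 Ω
Parallel: Z = Z₁Z₂/(Z₁+Z₂), |Z| = 0.9159 Ω, ∠Z = 81.28°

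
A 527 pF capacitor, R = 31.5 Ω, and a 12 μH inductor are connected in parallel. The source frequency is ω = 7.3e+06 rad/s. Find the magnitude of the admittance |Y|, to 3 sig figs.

32.6 mS

X_L = ωL = 87.6 Ω
X_C = 1/(ωC) = 260 Ω
Parallel: admittances add. Y = 1/R + 1/(jωL) + jωC
Y = (0.0317 − j0.00757) S
|Y| = 0.0326 S → |Z| = 1/|Y| = 30.6 Ω, ∠Z = −∠Y = 13.4°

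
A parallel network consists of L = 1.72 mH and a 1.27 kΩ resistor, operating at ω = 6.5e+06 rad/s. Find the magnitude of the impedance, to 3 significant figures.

X_L = ωL = 11200 Ω
Parallel: admittances add. Y = 1/R + 1/(jωL)
Y = (0.000787 − j8.94e-05) S
|Y| = 0.000792 S → |Z| = 1/|Y| = 1260 Ω, ∠Z = −∠Y = 6.48°

1260 Ω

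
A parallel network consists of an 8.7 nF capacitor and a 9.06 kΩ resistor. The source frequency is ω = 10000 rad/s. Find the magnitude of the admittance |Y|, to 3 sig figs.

141 μS

X_C = 1/(ωC) = 11500 Ω
Parallel: admittances add. Y = 1/R + jωC
Y = (0.000110 + j8.7e-05) S
|Y| = 0.000141 S → |Z| = 1/|Y| = 7120 Ω, ∠Z = −∠Y = -38.2°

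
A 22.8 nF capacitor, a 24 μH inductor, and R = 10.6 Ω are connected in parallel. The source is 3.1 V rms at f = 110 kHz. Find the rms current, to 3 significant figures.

ω = 2πf = 691200 rad/s
X_L = ωL = 16.6 Ω
X_C = 1/(ωC) = 63.5 Ω
Parallel: admittances add. Y = 1/R + 1/(jωL) + jωC
Y = (0.0943 − j0.0445) S
|Y| = 0.104 S → |Z| = 1/|Y| = 9.59 Ω, ∠Z = −∠Y = 25.3°
I = V/|Z| = 3.1/9.59 = 323 mA

323 mA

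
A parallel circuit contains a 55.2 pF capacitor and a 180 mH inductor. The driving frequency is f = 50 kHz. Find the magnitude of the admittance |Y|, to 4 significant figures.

342.3 nS

ω = 2πf = 314200 rad/s
X_L = ωL = 56550 Ω
X_C = 1/(ωC) = 57660 Ω
Parallel: admittances add. Y = 1/(jωL) + jωC
Y = (0 − j3.423e-07) S
|Y| = 3.423e-07 S → |Z| = 1/|Y| = 2.921e+06 Ω, ∠Z = −∠Y = 90.00°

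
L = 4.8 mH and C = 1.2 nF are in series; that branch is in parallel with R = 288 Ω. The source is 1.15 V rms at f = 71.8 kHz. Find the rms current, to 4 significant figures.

ω = 2πf = 451100 rad/s
X_L = ωL = 2165 Ω
X_C = 1/(ωC) = 1847 Ω
Branch 1: Z₁ = R = 288.0 Ω
Branch 2 (series LC): Z₂ = j(X_L − X_C) = j318.2 Ω
Parallel: Z = Z₁Z₂/(Z₁+Z₂), |Z| = 213.5 Ω, ∠Z = 42.14°
I = V/|Z| = 1.15/213.5 = 5.385 mA

5.385 mA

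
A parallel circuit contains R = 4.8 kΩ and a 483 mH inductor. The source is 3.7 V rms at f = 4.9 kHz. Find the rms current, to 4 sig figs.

810.0 μA

ω = 2πf = 30790 rad/s
X_L = ωL = 14870 Ω
Parallel: admittances add. Y = 1/R + 1/(jωL)
Y = (0.0002083 − j6.725e-05) S
|Y| = 0.0002189 S → |Z| = 1/|Y| = 4568 Ω, ∠Z = −∠Y = 17.89°
I = V/|Z| = 3.7/4568 = 810.0 μA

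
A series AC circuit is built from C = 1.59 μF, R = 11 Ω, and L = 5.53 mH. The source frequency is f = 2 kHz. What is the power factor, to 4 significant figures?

0.4924

ω = 2πf = 12570 rad/s
X_L = ωL = 69.49 Ω
X_C = 1/(ωC) = 50.05 Ω
Net reactance X = X_L − X_C = 19.44 Ω
Z = 11.00 + j19.44 Ω
|Z| = √(11.00² + 19.44²) = 22.34 Ω
∠Z = arctan(19.44/11.00) = 60.50°
cos φ = cos(60.50°) = 0.4924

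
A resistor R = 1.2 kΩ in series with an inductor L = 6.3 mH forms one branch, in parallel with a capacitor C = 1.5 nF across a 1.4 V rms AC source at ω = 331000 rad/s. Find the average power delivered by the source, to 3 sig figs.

X_L = ωL = 2090 Ω
X_C = 1/(ωC) = 2010 Ω
Branch 1 (R+jX_L): Z₁ = 1200 + j2090 Ω, |Z₁| = 2410 Ω
Branch 2 (−jX_C): Z₂ = −j2010 Ω
Parallel: Z = Z₁Z₂/(Z₁+Z₂), |Z| = 4030 Ω, ∠Z = -33.3°
I = V/|Z| = 347 μA
P = VI cos φ = 1.4 × 0.000347 × cos(-33.3°) = 406 μW

406 μW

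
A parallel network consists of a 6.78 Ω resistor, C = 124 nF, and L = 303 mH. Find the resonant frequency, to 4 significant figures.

821.1 Hz

ω₀ = 1/√(LC) = 1/√(0.303 × 1.24e-07) = 5159 rad/s
f₀ = ω₀/(2π) = 821.1 Hz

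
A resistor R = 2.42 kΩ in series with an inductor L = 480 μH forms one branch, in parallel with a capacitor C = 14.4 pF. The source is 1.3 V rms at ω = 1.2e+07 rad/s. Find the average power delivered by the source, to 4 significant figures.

X_L = ωL = 5760 Ω
X_C = 1/(ωC) = 5787 Ω
Branch 1 (R+jX_L): Z₁ = 2420 + j5760 Ω, |Z₁| = 6248 Ω
Branch 2 (−jX_C): Z₂ = −j5787 Ω
Parallel: Z = Z₁Z₂/(Z₁+Z₂), |Z| = 14940 Ω, ∠Z = -22.15°
I = V/|Z| = 87.02 μA
P = VI cos φ = 1.3 × 8.702e-05 × cos(-22.15°) = 104.8 μW

104.8 μW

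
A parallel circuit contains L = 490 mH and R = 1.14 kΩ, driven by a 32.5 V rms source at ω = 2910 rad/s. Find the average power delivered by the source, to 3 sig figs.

927 mW

X_L = ωL = 1430 Ω
Parallel: admittances add. Y = 1/R + 1/(jωL)
Y = (0.000877 − j0.000701) S
|Y| = 0.00112 S → |Z| = 1/|Y| = 890 Ω, ∠Z = −∠Y = 38.6°
I = V/|Z| = 36.5 mA
P = VI cos φ = 32.5 × 0.0365 × cos(38.6°) = 927 mW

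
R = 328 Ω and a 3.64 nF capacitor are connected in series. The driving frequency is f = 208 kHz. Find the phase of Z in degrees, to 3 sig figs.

ω = 2πf = 1.307e+06 rad/s
X_C = 1/(ωC) = 210 Ω
Z = 328 − j210 Ω
|Z| = √(328² + 210²) = 390 Ω
∠Z = arctan(-210/328) = -32.7°

-32.7°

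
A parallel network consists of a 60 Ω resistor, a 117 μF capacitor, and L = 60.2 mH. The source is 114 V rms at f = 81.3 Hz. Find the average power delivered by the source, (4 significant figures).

216.6 W

ω = 2πf = 510.8 rad/s
X_L = ωL = 30.75 Ω
X_C = 1/(ωC) = 16.73 Ω
Parallel: admittances add. Y = 1/R + 1/(jωL) + jωC
Y = (0.01667 + j0.02725) S
|Y| = 0.03194 S → |Z| = 1/|Y| = 31.31 Ω, ∠Z = −∠Y = -58.55°
I = V/|Z| = 3.641 A
P = VI cos φ = 114 × 3.641 × cos(-58.55°) = 216.6 W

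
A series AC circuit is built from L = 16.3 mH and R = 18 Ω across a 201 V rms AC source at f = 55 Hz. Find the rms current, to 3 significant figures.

10.7 A

ω = 2πf = 345.6 rad/s
X_L = ωL = 5.63 Ω
Z = 18.0 + j5.63 Ω
|Z| = √(18.0² + 5.63²) = 18.9 Ω
I = V/|Z| = 201/18.9 = 10.7 A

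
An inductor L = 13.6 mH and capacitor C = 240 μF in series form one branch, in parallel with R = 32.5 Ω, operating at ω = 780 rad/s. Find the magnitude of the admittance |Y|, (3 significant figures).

X_L = ωL = 10.6 Ω
X_C = 1/(ωC) = 5.34 Ω
Branch 1: Z₁ = R = 32.5 Ω
Branch 2 (series LC): Z₂ = j(X_L − X_C) = j5.27 Ω
Parallel: Z = Z₁Z₂/(Z₁+Z₂), |Z| = 5.20 Ω, ∠Z = 80.8°
|Y| = 1/|Z| = 192 mS

192 mS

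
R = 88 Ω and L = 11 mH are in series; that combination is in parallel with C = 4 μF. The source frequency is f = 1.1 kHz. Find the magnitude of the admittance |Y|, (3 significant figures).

ω = 2πf = 6912 rad/s
X_L = ωL = 76.0 Ω
X_C = 1/(ωC) = 36.2 Ω
Branch 1 (R+jX_L): Z₁ = 88.0 + j76.0 Ω, |Z₁| = 116 Ω
Branch 2 (−jX_C): Z₂ = −j36.2 Ω
Parallel: Z = Z₁Z₂/(Z₁+Z₂), |Z| = 43.5 Ω, ∠Z = -73.5°
|Y| = 1/|Z| = 23.0 mS

23.0 mS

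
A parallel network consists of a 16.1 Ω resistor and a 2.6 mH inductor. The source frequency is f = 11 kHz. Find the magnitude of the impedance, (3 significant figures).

16.0 Ω

ω = 2πf = 69120 rad/s
X_L = ωL = 180 Ω
Parallel: admittances add. Y = 1/R + 1/(jωL)
Y = (0.0621 − j0.00556) S
|Y| = 0.0624 S → |Z| = 1/|Y| = 16.0 Ω, ∠Z = −∠Y = 5.12°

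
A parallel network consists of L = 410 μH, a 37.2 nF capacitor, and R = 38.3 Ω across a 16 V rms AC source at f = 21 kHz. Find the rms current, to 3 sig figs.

ω = 2πf = 131900 rad/s
X_L = ωL = 54.1 Ω
X_C = 1/(ωC) = 204 Ω
Parallel: admittances add. Y = 1/R + 1/(jωL) + jωC
Y = (0.0261 − j0.0136) S
|Y| = 0.0294 S → |Z| = 1/|Y| = 34.0 Ω, ∠Z = −∠Y = 27.5°
I = V/|Z| = 16/34.0 = 471 mA

471 mA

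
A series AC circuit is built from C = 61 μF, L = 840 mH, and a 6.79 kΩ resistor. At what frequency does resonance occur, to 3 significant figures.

ω₀ = 1/√(LC) = 1/√(0.84 × 6.1e-05) = 139.7 rad/s
f₀ = ω₀/(2π) = 22.2 Hz

22.2 Hz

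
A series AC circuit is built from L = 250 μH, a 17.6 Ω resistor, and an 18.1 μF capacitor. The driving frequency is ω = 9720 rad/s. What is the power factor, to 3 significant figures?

0.983

X_L = ωL = 2.43 Ω
X_C = 1/(ωC) = 5.68 Ω
Net reactance X = X_L − X_C = -3.25 Ω
Z = 17.6 − j3.25 Ω
|Z| = √(17.6² + 3.25²) = 17.9 Ω
∠Z = arctan(-3.25/17.6) = -10.5°
cos φ = cos(-10.5°) = 0.983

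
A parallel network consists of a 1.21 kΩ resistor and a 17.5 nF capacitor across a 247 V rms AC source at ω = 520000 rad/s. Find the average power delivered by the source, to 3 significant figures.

X_C = 1/(ωC) = 110 Ω
Parallel: admittances add. Y = 1/R + jωC
Y = (0.000826 + j0.00910) S
|Y| = 0.00914 S → |Z| = 1/|Y| = 109 Ω, ∠Z = −∠Y = -84.8°
I = V/|Z| = 2.26 A
P = VI cos φ = 247 × 2.26 × cos(-84.8°) = 50.4 W

50.4 W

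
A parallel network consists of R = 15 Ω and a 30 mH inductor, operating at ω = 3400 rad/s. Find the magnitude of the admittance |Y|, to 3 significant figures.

X_L = ωL = 102 Ω
Parallel: admittances add. Y = 1/R + 1/(jωL)
Y = (0.0667 − j0.00980) S
|Y| = 0.0674 S → |Z| = 1/|Y| = 14.8 Ω, ∠Z = −∠Y = 8.37°

67.4 mS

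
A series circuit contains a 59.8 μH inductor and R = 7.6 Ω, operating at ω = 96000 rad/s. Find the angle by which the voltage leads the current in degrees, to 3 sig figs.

X_L = ωL = 5.74 Ω
Z = 7.60 + j5.74 Ω
|Z| = √(7.60² + 5.74²) = 9.52 Ω
∠Z = arctan(5.74/7.60) = 37.1°

37.1°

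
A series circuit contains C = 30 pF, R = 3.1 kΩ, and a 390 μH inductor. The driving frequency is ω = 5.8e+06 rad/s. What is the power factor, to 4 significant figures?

X_L = ωL = 2262 Ω
X_C = 1/(ωC) = 5747 Ω
Net reactance X = X_L − X_C = -3485 Ω
Z = 3100 − j3485 Ω
|Z| = √(3100² + 3485²) = 4664 Ω
∠Z = arctan(-3485/3100) = -48.35°
cos φ = cos(-48.35°) = 0.6646

0.6646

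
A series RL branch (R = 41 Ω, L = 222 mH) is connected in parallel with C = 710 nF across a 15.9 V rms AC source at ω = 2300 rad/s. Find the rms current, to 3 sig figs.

5.56 mA

X_L = ωL = 511 Ω
X_C = 1/(ωC) = 612 Ω
Branch 1 (R+jX_L): Z₁ = 41.0 + j511 Ω, |Z₁| = 512 Ω
Branch 2 (−jX_C): Z₂ = −j612 Ω
Parallel: Z = Z₁Z₂/(Z₁+Z₂), |Z| = 2860 Ω, ∠Z = 63.5°
I = V/|Z| = 15.9/2860 = 5.56 mA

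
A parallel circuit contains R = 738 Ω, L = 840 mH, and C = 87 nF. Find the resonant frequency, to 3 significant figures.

ω₀ = 1/√(LC) = 1/√(0.84 × 8.7e-08) = 3699 rad/s
f₀ = ω₀/(2π) = 589 Hz

589 Hz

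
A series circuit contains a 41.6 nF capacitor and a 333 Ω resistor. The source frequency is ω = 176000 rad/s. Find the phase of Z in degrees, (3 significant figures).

-22.3°

X_C = 1/(ωC) = 137 Ω
Z = 333 − j137 Ω
|Z| = √(333² + 137²) = 360 Ω
∠Z = arctan(-137/333) = -22.3°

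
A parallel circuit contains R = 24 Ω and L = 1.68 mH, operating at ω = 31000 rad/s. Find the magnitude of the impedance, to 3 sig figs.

21.8 Ω

X_L = ωL = 52.1 Ω
Parallel: admittances add. Y = 1/R + 1/(jωL)
Y = (0.0417 − j0.0192) S
|Y| = 0.0459 S → |Z| = 1/|Y| = 21.8 Ω, ∠Z = −∠Y = 24.7°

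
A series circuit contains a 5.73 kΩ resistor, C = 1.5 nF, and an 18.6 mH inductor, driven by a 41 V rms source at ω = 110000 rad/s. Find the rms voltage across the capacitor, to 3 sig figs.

X_L = ωL = 2050 Ω
X_C = 1/(ωC) = 6060 Ω
Net reactance X = X_L − X_C = -4010 Ω
Z = 5730 − j4010 Ω
|Z| = √(5730² + 4010²) = 7000 Ω
I = V/|Z| = 5.86 mA
V_C = I·|Z_C| = 0.00586 × 6060 = 35.5 V

35.5 V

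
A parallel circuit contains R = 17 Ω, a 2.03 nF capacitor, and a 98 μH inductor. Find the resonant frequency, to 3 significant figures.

357 kHz

ω₀ = 1/√(LC) = 1/√(9.8e-05 × 2.03e-09) = 2.242e+06 rad/s
f₀ = ω₀/(2π) = 357 kHz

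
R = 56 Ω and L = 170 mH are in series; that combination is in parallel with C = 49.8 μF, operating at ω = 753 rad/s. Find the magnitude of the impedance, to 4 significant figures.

32.18 Ω

X_L = ωL = 128.0 Ω
X_C = 1/(ωC) = 26.67 Ω
Branch 1 (R+jX_L): Z₁ = 56.00 + j128.0 Ω, |Z₁| = 139.7 Ω
Branch 2 (−jX_C): Z₂ = −j26.67 Ω
Parallel: Z = Z₁Z₂/(Z₁+Z₂), |Z| = 32.18 Ω, ∠Z = -84.70°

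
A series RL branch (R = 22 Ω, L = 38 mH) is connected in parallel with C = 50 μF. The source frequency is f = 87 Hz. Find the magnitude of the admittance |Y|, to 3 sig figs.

24.5 mS

ω = 2πf = 546.6 rad/s
X_L = ωL = 20.8 Ω
X_C = 1/(ωC) = 36.6 Ω
Branch 1 (R+jX_L): Z₁ = 22.0 + j20.8 Ω, |Z₁| = 30.3 Ω
Branch 2 (−jX_C): Z₂ = −j36.6 Ω
Parallel: Z = Z₁Z₂/(Z₁+Z₂), |Z| = 40.9 Ω, ∠Z = -10.9°
|Y| = 1/|Z| = 24.5 mS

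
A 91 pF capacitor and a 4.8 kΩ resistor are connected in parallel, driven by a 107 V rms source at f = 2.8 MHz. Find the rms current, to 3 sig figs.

173 mA

ω = 2πf = 1.759e+07 rad/s
X_C = 1/(ωC) = 625 Ω
Parallel: admittances add. Y = 1/R + jωC
Y = (0.000208 + j0.00160) S
|Y| = 0.00161 S → |Z| = 1/|Y| = 619 Ω, ∠Z = −∠Y = -82.6°
I = V/|Z| = 107/619 = 173 mA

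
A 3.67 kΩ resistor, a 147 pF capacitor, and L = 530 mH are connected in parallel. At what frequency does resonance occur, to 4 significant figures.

ω₀ = 1/√(LC) = 1/√(0.53 × 1.47e-10) = 113300 rad/s
f₀ = ω₀/(2π) = 18.03 kHz

18.03 kHz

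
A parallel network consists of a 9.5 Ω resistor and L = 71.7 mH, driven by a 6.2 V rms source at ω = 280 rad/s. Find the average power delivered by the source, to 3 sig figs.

X_L = ωL = 20.1 Ω
Parallel: admittances add. Y = 1/R + 1/(jωL)
Y = (0.105 − j0.0498) S
|Y| = 0.116 S → |Z| = 1/|Y| = 8.59 Ω, ∠Z = −∠Y = 25.3°
I = V/|Z| = 722 mA
P = VI cos φ = 6.2 × 0.722 × cos(25.3°) = 4.05 W

4.05 W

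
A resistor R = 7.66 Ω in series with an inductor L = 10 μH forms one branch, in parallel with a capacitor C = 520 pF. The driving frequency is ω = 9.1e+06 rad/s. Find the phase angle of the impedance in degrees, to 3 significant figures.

81.5°

X_L = ωL = 91.0 Ω
X_C = 1/(ωC) = 211 Ω
Branch 1 (R+jX_L): Z₁ = 7.66 + j91.0 Ω, |Z₁| = 91.3 Ω
Branch 2 (−jX_C): Z₂ = −j211 Ω
Parallel: Z = Z₁Z₂/(Z₁+Z₂), |Z| = 160 Ω, ∠Z = 81.5°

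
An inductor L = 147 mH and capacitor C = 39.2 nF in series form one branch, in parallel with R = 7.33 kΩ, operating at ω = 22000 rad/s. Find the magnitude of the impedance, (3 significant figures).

2000 Ω

X_L = ωL = 3230 Ω
X_C = 1/(ωC) = 1160 Ω
Branch 1: Z₁ = R = 7330 Ω
Branch 2 (series LC): Z₂ = j(X_L − X_C) = j2070 Ω
Parallel: Z = Z₁Z₂/(Z₁+Z₂), |Z| = 2000 Ω, ∠Z = 74.2°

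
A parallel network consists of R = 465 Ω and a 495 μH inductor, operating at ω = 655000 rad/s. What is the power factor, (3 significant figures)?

X_L = ωL = 324 Ω
Parallel: admittances add. Y = 1/R + 1/(jωL)
Y = (0.00215 − j0.00308) S
|Y| = 0.00376 S → |Z| = 1/|Y| = 266 Ω, ∠Z = −∠Y = 55.1°
cos φ = cos(55.1°) = 0.572

0.572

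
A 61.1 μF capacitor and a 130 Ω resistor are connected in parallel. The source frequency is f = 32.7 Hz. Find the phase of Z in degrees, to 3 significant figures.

ω = 2πf = 205.5 rad/s
X_C = 1/(ωC) = 79.7 Ω
Parallel: admittances add. Y = 1/R + jωC
Y = (0.00769 + j0.0126) S
|Y| = 0.0147 S → |Z| = 1/|Y| = 67.9 Ω, ∠Z = −∠Y = -58.5°

-58.5°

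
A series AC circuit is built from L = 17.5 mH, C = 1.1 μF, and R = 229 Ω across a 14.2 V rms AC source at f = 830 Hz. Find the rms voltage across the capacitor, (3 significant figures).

10.2 V

ω = 2πf = 5215 rad/s
X_L = ωL = 91.3 Ω
X_C = 1/(ωC) = 174 Ω
Net reactance X = X_L − X_C = -83.1 Ω
Z = 229 − j83.1 Ω
|Z| = √(229² + 83.1²) = 244 Ω
I = V/|Z| = 58.3 mA
V_C = I·|Z_C| = 0.0583 × 174 = 10.2 V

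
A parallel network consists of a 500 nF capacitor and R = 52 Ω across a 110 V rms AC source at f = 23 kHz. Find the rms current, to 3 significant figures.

ω = 2πf = 144500 rad/s
X_C = 1/(ωC) = 13.8 Ω
Parallel: admittances add. Y = 1/R + jωC
Y = (0.0192 + j0.0723) S
|Y| = 0.0748 S → |Z| = 1/|Y| = 13.4 Ω, ∠Z = −∠Y = -75.1°
I = V/|Z| = 110/13.4 = 8.22 A

8.22 A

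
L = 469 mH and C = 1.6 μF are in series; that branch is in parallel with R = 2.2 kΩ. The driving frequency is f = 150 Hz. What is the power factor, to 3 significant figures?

ω = 2πf = 942.5 rad/s
X_L = ωL = 442 Ω
X_C = 1/(ωC) = 663 Ω
Branch 1: Z₁ = R = 2200 Ω
Branch 2 (series LC): Z₂ = j(X_L − X_C) = −j221 Ω
Parallel: Z = Z₁Z₂/(Z₁+Z₂), |Z| = 220 Ω, ∠Z = -84.3°
cos φ = cos(-84.3°) = 0.100

0.100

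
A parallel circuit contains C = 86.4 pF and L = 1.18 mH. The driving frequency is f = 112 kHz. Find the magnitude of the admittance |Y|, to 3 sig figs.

ω = 2πf = 703700 rad/s
X_L = ωL = 830 Ω
X_C = 1/(ωC) = 16400 Ω
Parallel: admittances add. Y = 1/(jωL) + jωC
Y = (0 − j0.00114) S
|Y| = 0.00114 S → |Z| = 1/|Y| = 875 Ω, ∠Z = −∠Y = 90.0°

1.14 mS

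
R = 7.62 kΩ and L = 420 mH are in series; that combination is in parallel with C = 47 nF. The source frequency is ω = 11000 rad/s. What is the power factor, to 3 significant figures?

0.205

X_L = ωL = 4620 Ω
X_C = 1/(ωC) = 1930 Ω
Branch 1 (R+jX_L): Z₁ = 7620 + j4620 Ω, |Z₁| = 8910 Ω
Branch 2 (−jX_C): Z₂ = −j1930 Ω
Parallel: Z = Z₁Z₂/(Z₁+Z₂), |Z| = 2130 Ω, ∠Z = -78.2°
cos φ = cos(-78.2°) = 0.205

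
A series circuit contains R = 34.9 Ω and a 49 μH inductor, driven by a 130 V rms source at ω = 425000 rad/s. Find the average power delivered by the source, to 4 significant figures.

X_L = ωL = 20.82 Ω
Z = 34.90 + j20.82 Ω
|Z| = √(34.90² + 20.82²) = 40.64 Ω
∠Z = arctan(20.82/34.90) = 30.82°
I = V/|Z| = 3.199 A
P = VI cos φ = 130 × 3.199 × cos(30.82°) = 357.1 W

357.1 W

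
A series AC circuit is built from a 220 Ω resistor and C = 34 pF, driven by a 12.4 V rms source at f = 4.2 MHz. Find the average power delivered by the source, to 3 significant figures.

26.2 mW

ω = 2πf = 2.639e+07 rad/s
X_C = 1/(ωC) = 1110 Ω
Z = 220 − j1110 Ω
|Z| = √(220² + 1110²) = 1140 Ω
∠Z = arctan(-1110/220) = -78.8°
I = V/|Z| = 10.9 mA
P = VI cos φ = 12.4 × 0.0109 × cos(-78.8°) = 26.2 mW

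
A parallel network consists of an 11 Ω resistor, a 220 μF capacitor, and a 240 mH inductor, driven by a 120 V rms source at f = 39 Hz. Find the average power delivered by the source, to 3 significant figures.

1.31 kW

ω = 2πf = 245.0 rad/s
X_L = ωL = 58.8 Ω
X_C = 1/(ωC) = 18.5 Ω
Parallel: admittances add. Y = 1/R + 1/(jωL) + jωC
Y = (0.0909 + j0.0369) S
|Y| = 0.0981 S → |Z| = 1/|Y| = 10.2 Ω, ∠Z = −∠Y = -22.1°
I = V/|Z| = 11.8 A
P = VI cos φ = 120 × 11.8 × cos(-22.1°) = 1.31 kW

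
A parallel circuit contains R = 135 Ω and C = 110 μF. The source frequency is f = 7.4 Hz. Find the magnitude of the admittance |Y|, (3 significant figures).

ω = 2πf = 46.50 rad/s
X_C = 1/(ωC) = 196 Ω
Parallel: admittances add. Y = 1/R + jωC
Y = (0.00741 + j0.00511) S
|Y| = 0.00900 S → |Z| = 1/|Y| = 111 Ω, ∠Z = −∠Y = -34.6°

9.00 mS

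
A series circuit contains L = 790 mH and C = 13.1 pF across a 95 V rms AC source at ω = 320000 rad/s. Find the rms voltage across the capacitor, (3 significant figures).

X_L = ωL = 253000 Ω
X_C = 1/(ωC) = 239000 Ω
Net reactance X = X_L − X_C = 14300 Ω
Z = j14300 Ω
|Z| = √(0² + 14300²) = 14300 Ω
I = V/|Z| = 6.67 mA
V_C = I·|Z_C| = 0.00667 × 239000 = 1590 V

1590 V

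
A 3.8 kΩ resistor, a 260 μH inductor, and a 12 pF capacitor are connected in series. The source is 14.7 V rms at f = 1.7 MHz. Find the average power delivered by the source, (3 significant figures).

ω = 2πf = 1.068e+07 rad/s
X_L = ωL = 2780 Ω
X_C = 1/(ωC) = 7800 Ω
Net reactance X = X_L − X_C = -5020 Ω
Z = 3800 − j5020 Ω
|Z| = √(3800² + 5020²) = 6300 Ω
∠Z = arctan(-5020/3800) = -52.9°
I = V/|Z| = 2.33 mA
P = VI cos φ = 14.7 × 0.00233 × cos(-52.9°) = 20.7 mW

20.7 mW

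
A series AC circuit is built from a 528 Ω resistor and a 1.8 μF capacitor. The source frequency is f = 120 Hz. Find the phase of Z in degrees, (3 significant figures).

-54.4°

ω = 2πf = 754.0 rad/s
X_C = 1/(ωC) = 737 Ω
Z = 528 − j737 Ω
|Z| = √(528² + 737²) = 906 Ω
∠Z = arctan(-737/528) = -54.4°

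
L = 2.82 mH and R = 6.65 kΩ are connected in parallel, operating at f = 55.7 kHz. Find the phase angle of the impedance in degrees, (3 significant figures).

ω = 2πf = 350000 rad/s
X_L = ωL = 987 Ω
Parallel: admittances add. Y = 1/R + 1/(jωL)
Y = (0.000150 − j0.00101) S
|Y| = 0.00102 S → |Z| = 1/|Y| = 976 Ω, ∠Z = −∠Y = 81.6°

81.6°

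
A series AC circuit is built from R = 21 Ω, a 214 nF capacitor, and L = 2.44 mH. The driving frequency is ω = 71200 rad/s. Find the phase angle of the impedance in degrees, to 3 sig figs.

79.0°

X_L = ωL = 174 Ω
X_C = 1/(ωC) = 65.6 Ω
Net reactance X = X_L − X_C = 108 Ω
Z = 21.0 + j108 Ω
|Z| = √(21.0² + 108²) = 110 Ω
∠Z = arctan(108/21.0) = 79.0°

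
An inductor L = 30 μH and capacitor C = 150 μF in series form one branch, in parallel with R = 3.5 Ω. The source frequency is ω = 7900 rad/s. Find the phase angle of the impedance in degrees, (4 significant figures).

X_L = ωL = 0.2370 Ω
X_C = 1/(ωC) = 0.8439 Ω
Branch 1: Z₁ = R = 3.500 Ω
Branch 2 (series LC): Z₂ = j(X_L − X_C) = −j0.6069 Ω
Parallel: Z = Z₁Z₂/(Z₁+Z₂), |Z| = 0.5980 Ω, ∠Z = -80.16°

-80.16°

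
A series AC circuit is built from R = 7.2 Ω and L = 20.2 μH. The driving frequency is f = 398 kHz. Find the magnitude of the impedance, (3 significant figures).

ω = 2πf = 2.501e+06 rad/s
X_L = ωL = 50.5 Ω
Z = 7.20 + j50.5 Ω
|Z| = √(7.20² + 50.5²) = 51.0 Ω

51.0 Ω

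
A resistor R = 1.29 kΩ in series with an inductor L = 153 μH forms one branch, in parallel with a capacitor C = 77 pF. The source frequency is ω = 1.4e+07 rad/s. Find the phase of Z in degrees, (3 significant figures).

-74.3°

X_L = ωL = 2140 Ω
X_C = 1/(ωC) = 928 Ω
Branch 1 (R+jX_L): Z₁ = 1290 + j2140 Ω, |Z₁| = 2500 Ω
Branch 2 (−jX_C): Z₂ = −j928 Ω
Parallel: Z = Z₁Z₂/(Z₁+Z₂), |Z| = 1310 Ω, ∠Z = -74.3°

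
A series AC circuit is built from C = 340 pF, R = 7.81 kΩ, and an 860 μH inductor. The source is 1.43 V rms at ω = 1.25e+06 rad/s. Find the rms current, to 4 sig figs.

X_L = ωL = 1075 Ω
X_C = 1/(ωC) = 2353 Ω
Net reactance X = X_L − X_C = -1278 Ω
Z = 7810 − j1278 Ω
|Z| = √(7810² + 1278²) = 7914 Ω
I = V/|Z| = 1.43/7914 = 180.7 μA

180.7 μA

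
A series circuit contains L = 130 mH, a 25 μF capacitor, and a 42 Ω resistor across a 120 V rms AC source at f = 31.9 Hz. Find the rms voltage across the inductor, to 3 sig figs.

17.5 V

ω = 2πf = 200.4 rad/s
X_L = ωL = 26.1 Ω
X_C = 1/(ωC) = 200 Ω
Net reactance X = X_L − X_C = -174 Ω
Z = 42.0 − j174 Ω
|Z| = √(42.0² + 174²) = 179 Ω
I = V/|Z| = 672 mA
V_L = I·|Z_L| = 0.672 × 26.1 = 17.5 V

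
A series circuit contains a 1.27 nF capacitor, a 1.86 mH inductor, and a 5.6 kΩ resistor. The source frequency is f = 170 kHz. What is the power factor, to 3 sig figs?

ω = 2πf = 1.068e+06 rad/s
X_L = ωL = 1990 Ω
X_C = 1/(ωC) = 737 Ω
Net reactance X = X_L − X_C = 1250 Ω
Z = 5600 + j1250 Ω
|Z| = √(5600² + 1250²) = 5740 Ω
∠Z = arctan(1250/5600) = 12.6°
cos φ = cos(12.6°) = 0.976

0.976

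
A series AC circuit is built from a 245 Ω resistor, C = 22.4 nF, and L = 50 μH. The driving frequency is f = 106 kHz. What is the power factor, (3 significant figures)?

ω = 2πf = 666000 rad/s
X_L = ωL = 33.3 Ω
X_C = 1/(ωC) = 67.0 Ω
Net reactance X = X_L − X_C = -33.7 Ω
Z = 245 − j33.7 Ω
|Z| = √(245² + 33.7²) = 247 Ω
∠Z = arctan(-33.7/245) = -7.84°
cos φ = cos(-7.84°) = 0.991

0.991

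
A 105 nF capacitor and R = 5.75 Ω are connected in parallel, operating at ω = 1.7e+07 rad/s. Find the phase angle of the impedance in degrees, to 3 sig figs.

-84.4°

X_C = 1/(ωC) = 0.560 Ω
Parallel: admittances add. Y = 1/R + jωC
Y = (0.174 + j1.78) S
|Y| = 1.79 S → |Z| = 1/|Y| = 0.558 Ω, ∠Z = −∠Y = -84.4°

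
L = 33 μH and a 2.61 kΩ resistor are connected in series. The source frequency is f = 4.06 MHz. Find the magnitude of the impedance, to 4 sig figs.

ω = 2πf = 2.551e+07 rad/s
X_L = ωL = 841.8 Ω
Z = 2610 + j841.8 Ω
|Z| = √(2610² + 841.8²) = 2742 Ω

2742 Ω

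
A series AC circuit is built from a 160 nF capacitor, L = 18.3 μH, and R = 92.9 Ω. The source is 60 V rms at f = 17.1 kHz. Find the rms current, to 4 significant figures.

552.6 mA

ω = 2πf = 107400 rad/s
X_L = ωL = 1.966 Ω
X_C = 1/(ωC) = 58.17 Ω
Net reactance X = X_L − X_C = -56.20 Ω
Z = 92.90 − j56.20 Ω
|Z| = √(92.90² + 56.20²) = 108.6 Ω
I = V/|Z| = 60/108.6 = 552.6 mA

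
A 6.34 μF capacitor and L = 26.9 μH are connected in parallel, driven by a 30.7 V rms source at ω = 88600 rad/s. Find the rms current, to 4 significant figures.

4.364 A

X_L = ωL = 2.383 Ω
X_C = 1/(ωC) = 1.780 Ω
Parallel: admittances add. Y = 1/(jωL) + jωC
Y = (0 + j0.1421) S
|Y| = 0.1421 S → |Z| = 1/|Y| = 7.035 Ω, ∠Z = −∠Y = -90.00°
I = V/|Z| = 30.7/7.035 = 4.364 A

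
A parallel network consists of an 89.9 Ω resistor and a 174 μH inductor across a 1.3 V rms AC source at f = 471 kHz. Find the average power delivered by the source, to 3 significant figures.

18.8 mW

ω = 2πf = 2.959e+06 rad/s
X_L = ωL = 515 Ω
Parallel: admittances add. Y = 1/R + 1/(jωL)
Y = (0.0111 − j0.00194) S
|Y| = 0.0113 S → |Z| = 1/|Y| = 88.6 Ω, ∠Z = −∠Y = 9.90°
I = V/|Z| = 14.7 mA
P = VI cos φ = 1.3 × 0.0147 × cos(9.90°) = 18.8 mW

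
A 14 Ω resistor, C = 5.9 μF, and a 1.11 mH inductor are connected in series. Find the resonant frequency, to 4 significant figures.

ω₀ = 1/√(LC) = 1/√(0.00111 × 5.9e-06) = 12360 rad/s
f₀ = ω₀/(2π) = 1.967 kHz

1.967 kHz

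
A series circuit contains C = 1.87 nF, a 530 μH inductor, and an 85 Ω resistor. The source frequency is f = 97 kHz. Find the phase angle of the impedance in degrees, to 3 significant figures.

-81.3°

ω = 2πf = 609500 rad/s
X_L = ωL = 323 Ω
X_C = 1/(ωC) = 877 Ω
Net reactance X = X_L − X_C = -554 Ω
Z = 85.0 − j554 Ω
|Z| = √(85.0² + 554²) = 561 Ω
∠Z = arctan(-554/85.0) = -81.3°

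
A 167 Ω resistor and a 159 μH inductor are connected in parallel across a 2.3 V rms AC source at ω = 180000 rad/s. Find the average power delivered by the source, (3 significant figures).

X_L = ωL = 28.6 Ω
Parallel: admittances add. Y = 1/R + 1/(jωL)
Y = (0.00599 − j0.0349) S
|Y| = 0.0354 S → |Z| = 1/|Y| = 28.2 Ω, ∠Z = −∠Y = 80.3°
I = V/|Z| = 81.5 mA
P = VI cos φ = 2.3 × 0.0815 × cos(80.3°) = 31.7 mW

31.7 mW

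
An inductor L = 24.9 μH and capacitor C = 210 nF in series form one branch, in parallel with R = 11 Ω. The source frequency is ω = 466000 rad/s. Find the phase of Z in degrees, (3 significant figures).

X_L = ωL = 11.6 Ω
X_C = 1/(ωC) = 10.2 Ω
Branch 1: Z₁ = R = 11.0 Ω
Branch 2 (series LC): Z₂ = j(X_L − X_C) = j1.38 Ω
Parallel: Z = Z₁Z₂/(Z₁+Z₂), |Z| = 1.37 Ω, ∠Z = 82.8°

82.8°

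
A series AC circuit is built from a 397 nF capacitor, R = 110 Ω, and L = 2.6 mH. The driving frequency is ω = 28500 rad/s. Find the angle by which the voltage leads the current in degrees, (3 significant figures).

X_L = ωL = 74.1 Ω
X_C = 1/(ωC) = 88.4 Ω
Net reactance X = X_L − X_C = -14.3 Ω
Z = 110 − j14.3 Ω
|Z| = √(110² + 14.3²) = 111 Ω
∠Z = arctan(-14.3/110) = -7.40°

-7.40°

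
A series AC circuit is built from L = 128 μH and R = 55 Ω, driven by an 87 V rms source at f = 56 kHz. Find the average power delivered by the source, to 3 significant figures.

82.4 W

ω = 2πf = 351900 rad/s
X_L = ωL = 45.0 Ω
Z = 55.0 + j45.0 Ω
|Z| = √(55.0² + 45.0²) = 71.1 Ω
∠Z = arctan(45.0/55.0) = 39.3°
I = V/|Z| = 1.22 A
P = VI cos φ = 87 × 1.22 × cos(39.3°) = 82.4 W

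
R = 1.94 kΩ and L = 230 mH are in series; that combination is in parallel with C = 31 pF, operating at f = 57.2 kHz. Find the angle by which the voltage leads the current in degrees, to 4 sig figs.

ω = 2πf = 359400 rad/s
X_L = ωL = 82660 Ω
X_C = 1/(ωC) = 89760 Ω
Branch 1 (R+jX_L): Z₁ = 1940 + j82660 Ω, |Z₁| = 82680 Ω
Branch 2 (−jX_C): Z₂ = −j89760 Ω
Parallel: Z = Z₁Z₂/(Z₁+Z₂), |Z| = 1.009e+06 Ω, ∠Z = 73.36°

73.36°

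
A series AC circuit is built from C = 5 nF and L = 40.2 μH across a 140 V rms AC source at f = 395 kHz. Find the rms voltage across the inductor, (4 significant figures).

728.0 V

ω = 2πf = 2.482e+06 rad/s
X_L = ωL = 99.77 Ω
X_C = 1/(ωC) = 80.58 Ω
Net reactance X = X_L − X_C = 19.19 Ω
Z = j19.19 Ω
|Z| = √(0² + 19.19²) = 19.19 Ω
I = V/|Z| = 7.297 A
V_L = I·|Z_L| = 7.297 × 99.77 = 728.0 V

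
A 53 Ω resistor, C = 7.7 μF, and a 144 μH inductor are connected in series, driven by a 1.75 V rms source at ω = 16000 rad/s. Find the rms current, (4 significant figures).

X_L = ωL = 2.304 Ω
X_C = 1/(ωC) = 8.117 Ω
Net reactance X = X_L − X_C = -5.813 Ω
Z = 53.00 − j5.813 Ω
|Z| = √(53.00² + 5.813²) = 53.32 Ω
I = V/|Z| = 1.75/53.32 = 32.82 mA

32.82 mA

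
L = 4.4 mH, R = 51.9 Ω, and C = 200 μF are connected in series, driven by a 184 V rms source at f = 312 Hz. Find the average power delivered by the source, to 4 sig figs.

ω = 2πf = 1960 rad/s
X_L = ωL = 8.626 Ω
X_C = 1/(ωC) = 2.551 Ω
Net reactance X = X_L − X_C = 6.075 Ω
Z = 51.90 + j6.075 Ω
|Z| = √(51.90² + 6.075²) = 52.25 Ω
∠Z = arctan(6.075/51.90) = 6.676°
I = V/|Z| = 3.521 A
P = VI cos φ = 184 × 3.521 × cos(6.676°) = 643.5 W

643.5 W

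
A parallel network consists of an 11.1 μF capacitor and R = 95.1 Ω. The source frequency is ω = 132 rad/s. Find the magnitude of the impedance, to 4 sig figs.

X_C = 1/(ωC) = 682.5 Ω
Parallel: admittances add. Y = 1/R + jωC
Y = (0.01052 + j0.001465) S
|Y| = 0.01062 S → |Z| = 1/|Y| = 94.19 Ω, ∠Z = −∠Y = -7.933°

94.19 Ω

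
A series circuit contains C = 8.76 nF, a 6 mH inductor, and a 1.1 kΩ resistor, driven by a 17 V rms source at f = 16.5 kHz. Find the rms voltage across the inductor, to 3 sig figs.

ω = 2πf = 103700 rad/s
X_L = ωL = 622 Ω
X_C = 1/(ωC) = 1100 Ω
Net reactance X = X_L − X_C = -479 Ω
Z = 1100 − j479 Ω
|Z| = √(1100² + 479²) = 1200 Ω
I = V/|Z| = 14.2 mA
V_L = I·|Z_L| = 0.0142 × 622 = 8.81 V

8.81 V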